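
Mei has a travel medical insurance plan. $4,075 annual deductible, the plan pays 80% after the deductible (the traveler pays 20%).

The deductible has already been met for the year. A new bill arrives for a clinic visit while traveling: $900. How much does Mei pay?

$180

The deductible is already satisfied, so the full bill goes to coinsurance.
Traveler's 20% share of $900 is $180.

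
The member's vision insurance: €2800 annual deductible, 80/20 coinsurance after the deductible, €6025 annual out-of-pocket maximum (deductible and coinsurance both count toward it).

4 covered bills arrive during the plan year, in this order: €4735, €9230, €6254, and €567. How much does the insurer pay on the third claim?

#1 (€4735): €2800 finishes the deductible; €1935 goes to coinsurance; coinsurance €1935 × 20% = €387. Member pays €3187; OOP now €3187. Plan pays €4735 − €3187 = €1548.
#2 (€9230): deductible met; 20% of €9230 = €1846. Cost to member: €1846. OOP to date €5033. Plan pays €9230 − €1846 = €7384.
#3 (€6254): deductible already satisfied, so member's share is 20% × €6254 = €1250.80. That would push OOP to €6283.80, over the €6025 cap, so member pays €6025 − €5033 = €992. Insurer: €6254 − €992 = €5262.

€5262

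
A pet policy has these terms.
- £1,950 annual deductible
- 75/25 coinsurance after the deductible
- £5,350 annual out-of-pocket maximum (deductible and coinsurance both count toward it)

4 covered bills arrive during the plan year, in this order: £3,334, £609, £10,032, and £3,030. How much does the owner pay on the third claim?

Bill 1, £3,334: £1,950 finishes the deductible; £1,384 goes to coinsurance; 25% of £1,384 = £346. Owner pays £2,296; OOP now £2,296.
Bill 2, £609: deductible met; 25% of £609 = £152.25. Cost to owner: £152.25. OOP to date £2,448.25.
Bill 3, £10,032: deductible met; 25% of £10,032 = £2,508. Owner pays £2,508; OOP now £4,956.25.

£2,508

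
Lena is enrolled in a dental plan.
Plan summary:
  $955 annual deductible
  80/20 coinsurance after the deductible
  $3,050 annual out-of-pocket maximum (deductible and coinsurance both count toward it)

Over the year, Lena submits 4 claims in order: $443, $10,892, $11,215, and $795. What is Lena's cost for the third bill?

Bill 1, $443: fully absorbed by the deductible. Patient owes $443 (running OOP $443).
Bill 2, $10,892: deductible takes $512, $10,380 remains; patient's 20% is $2,076. Patient owes $2,588 (running OOP $3,031).
Bill 3, $11,215: deductible already satisfied, so patient's share is 20% × $11,215 = $2,243. OOP would hit $5,274 > $3,050, so the cap limits the patient to $3,050 − $3,031 = $19.

$19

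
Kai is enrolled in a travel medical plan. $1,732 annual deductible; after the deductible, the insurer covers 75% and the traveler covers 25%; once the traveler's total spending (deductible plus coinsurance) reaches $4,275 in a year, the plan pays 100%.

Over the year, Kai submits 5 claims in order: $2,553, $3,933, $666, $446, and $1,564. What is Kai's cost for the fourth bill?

$111.50

#1 ($2,553): deductible takes $1,732, $821 remains; coinsurance $821 × 25% = $205.25. Traveler owes $1,937.25 (running OOP $1,937.25).
#2 ($3,933): deductible already satisfied, so traveler's share is 25% × $3,933 = $983.25. Cost to traveler: $983.25. OOP to date $2,920.50.
#3 ($666): deductible already satisfied, so traveler's share is 25% × $666 = $166.50. Cost to traveler: $166.50. OOP to date $3,087.
#4 ($446): deductible met; 25% of $446 = $111.50. Traveler pays $111.50; OOP now $3,198.50.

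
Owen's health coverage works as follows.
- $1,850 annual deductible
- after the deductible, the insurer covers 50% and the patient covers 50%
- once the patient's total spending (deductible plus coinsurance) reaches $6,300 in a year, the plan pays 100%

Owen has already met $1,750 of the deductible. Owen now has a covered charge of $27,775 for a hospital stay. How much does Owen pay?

Deductible still to meet: $1,850 − $1,750 = $100.
After the $100 deductible portion, $27,775 − $100 = $27,675 is subject to coinsurance.
50% of $27,675 = $13,837.50 falls to the patient.
Patient responsibility before any cap: $100 + $13,837.50 = $13,937.50.
Year-to-date out-of-pocket would reach $1,750 + $13,937.50 = $15,687.50, above the $6,300 maximum, so the patient pays only $6,300 − $1,750 = $4,550.

$4,550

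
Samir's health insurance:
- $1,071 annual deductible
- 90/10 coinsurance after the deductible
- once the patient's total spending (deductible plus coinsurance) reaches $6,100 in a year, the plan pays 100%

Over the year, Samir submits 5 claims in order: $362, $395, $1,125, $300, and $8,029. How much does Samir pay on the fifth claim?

$802.90

Claim 1 — $362: fully absorbed by the deductible. Cost to patient: $362. OOP to date $362.
Claim 2 — $395: entire amount goes to the deductible. Patient owes $395 (running OOP $757).
Claim 3 — $1,125: $314 finishes the deductible; $811 goes to coinsurance; coinsurance $811 × 10% = $81.10. Cost to patient: $395.10. OOP to date $1,152.10.
Claim 4 — $300: deductible met; 10% of $300 = $30. Patient owes $30 (running OOP $1,182.10).
Claim 5 — $8,029: 10% coinsurance on $8,029 = $802.90. Cost to patient: $802.90. OOP to date $1,985.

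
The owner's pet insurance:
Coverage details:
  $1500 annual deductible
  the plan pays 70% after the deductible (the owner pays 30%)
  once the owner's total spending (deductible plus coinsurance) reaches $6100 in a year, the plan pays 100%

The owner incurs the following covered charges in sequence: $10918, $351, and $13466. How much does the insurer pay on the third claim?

$11796.70

Claim 1 — $10918: $1500 to deductible, leaving $9418; coinsurance $9418 × 30% = $2825.40. Cost to owner: $4325.40. OOP to date $4325.40. Plan pays $10918 − $4325.40 = $6592.60.
Claim 2 — $351: deductible already satisfied, so owner's share is 30% × $351 = $105.30. Owner pays $105.30; OOP now $4430.70. Plan pays $351 − $105.30 = $245.70.
Claim 3 — $13466: deductible met; 30% of $13466 = $4039.80. OOP would hit $8470.50 > $6100, so the cap limits the owner to $6100 − $4430.70 = $1669.30. Plan pays $13466 − $1669.30 = $11796.70.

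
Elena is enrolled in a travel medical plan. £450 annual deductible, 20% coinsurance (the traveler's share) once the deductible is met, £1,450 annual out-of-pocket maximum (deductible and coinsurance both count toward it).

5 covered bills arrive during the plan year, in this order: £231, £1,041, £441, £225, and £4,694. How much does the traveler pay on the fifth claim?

£702.40

Bill 1, £231: fully absorbed by the deductible. Traveler pays £231; OOP now £231.
Bill 2, £1,041: £219 to deductible, leaving £822; coinsurance £822 × 20% = £164.40. Traveler pays £383.40; OOP now £614.40.
Bill 3, £441: deductible already satisfied, so traveler's share is 20% × £441 = £88.20. Cost to traveler: £88.20. OOP to date £702.60.
Bill 4, £225: deductible already satisfied, so traveler's share is 20% × £225 = £45. Traveler pays £45; OOP now £747.60.
Bill 5, £4,694: deductible met; 20% of £4,694 = £938.80. Adding that to £747.60 gives £1,686.40, past the £1,450 cap; traveler pays only £1,450 − £747.60 = £702.40.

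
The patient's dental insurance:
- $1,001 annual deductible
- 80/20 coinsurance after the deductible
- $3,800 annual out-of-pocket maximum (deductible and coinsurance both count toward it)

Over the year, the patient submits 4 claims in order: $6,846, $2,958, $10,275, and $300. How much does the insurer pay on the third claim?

Claim 1 ($6,846): deductible takes $1,001, $5,845 remains; coinsurance $5,845 × 20% = $1,169. Patient pays $2,170; OOP now $2,170. Plan pays $6,846 − $2,170 = $4,676.
Claim 2 ($2,958): deductible already satisfied, so patient's share is 20% × $2,958 = $591.60. Cost to patient: $591.60. OOP to date $2,761.60. Insurer: $2,958 − $591.60 = $2,366.40.
Claim 3 ($10,275): 20% coinsurance on $10,275 = $2,055. OOP would hit $4,816.60 > $3,800, so the cap limits the patient to $3,800 − $2,761.60 = $1,038.40. Plan pays $10,275 − $1,038.40 = $9,236.60.

$9,236.60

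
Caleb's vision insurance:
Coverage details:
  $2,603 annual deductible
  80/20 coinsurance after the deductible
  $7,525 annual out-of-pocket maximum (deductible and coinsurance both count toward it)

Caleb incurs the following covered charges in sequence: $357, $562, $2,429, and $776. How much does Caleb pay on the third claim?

Bill 1, $357: all of it applies to the deductible. Cost to member: $357. OOP to date $357.
Bill 2, $562: entire amount goes to the deductible. Cost to member: $562. OOP to date $919.
Bill 3, $2,429: deductible takes $1,684, $745 remains; 20% of $745 = $149. Member pays $1,833; OOP now $2,752.

$1,833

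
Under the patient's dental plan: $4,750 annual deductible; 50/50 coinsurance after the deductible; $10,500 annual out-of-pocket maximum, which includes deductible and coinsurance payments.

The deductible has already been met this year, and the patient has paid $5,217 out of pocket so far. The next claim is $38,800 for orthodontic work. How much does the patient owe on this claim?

$5,283

The deductible is already satisfied, so the full bill goes to coinsurance.
Coinsurance: $38,800 × 50% = $19,400.
Adding $19,400 to the $5,217 already spent would give $24,617, which exceeds the $10,500 cap; the patient pays just $10,500 − $5,217 = $5,283.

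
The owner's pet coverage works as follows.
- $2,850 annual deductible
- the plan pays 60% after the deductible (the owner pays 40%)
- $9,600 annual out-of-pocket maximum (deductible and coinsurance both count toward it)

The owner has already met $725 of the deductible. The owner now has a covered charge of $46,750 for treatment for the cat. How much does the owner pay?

Remaining deductible: $2,850 − $725 = $2,125.
After the $2,125 deductible portion, $46,750 − $2,125 = $44,625 is subject to coinsurance.
Coinsurance: $44,625 × 40% = $17,850.
Owner responsibility before any cap: $2,125 + $17,850 = $19,975.
That would bring total out-of-pocket to $20,700, past the $9,600 cap. The owner is capped at $9,600 − $725 = $8,875 on this claim.

$8,875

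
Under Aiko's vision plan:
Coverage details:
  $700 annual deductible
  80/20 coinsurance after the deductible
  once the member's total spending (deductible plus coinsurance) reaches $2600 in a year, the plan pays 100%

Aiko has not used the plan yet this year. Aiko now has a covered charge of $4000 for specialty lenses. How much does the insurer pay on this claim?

The full $700 deductible is still open; $700 of this bill applies to it.
After the $700 deductible portion, $4000 − $700 = $3300 is subject to coinsurance.
Coinsurance: $3300 × 20% = $660.
So the member owes $700 + $660 = $1360 before any cap.
Total out-of-pocket so far would be $0 + $1360 = $1360, below the $2600 cap — no reduction.
Insurer pays the balance: $4000 − $1360 = $2640.

$2640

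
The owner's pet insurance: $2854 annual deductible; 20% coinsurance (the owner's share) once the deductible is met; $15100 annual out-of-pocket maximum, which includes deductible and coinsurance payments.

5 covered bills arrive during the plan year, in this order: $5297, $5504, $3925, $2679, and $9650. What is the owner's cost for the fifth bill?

$1930

Claim 1 ($5297): $2854 finishes the deductible; $2443 goes to coinsurance; owner's 20% is $488.60. Owner owes $3342.60 (running OOP $3342.60).
Claim 2 ($5504): 20% coinsurance on $5504 = $1100.80. Cost to owner: $1100.80. OOP to date $4443.40.
Claim 3 ($3925): deductible already satisfied, so owner's share is 20% × $3925 = $785. Cost to owner: $785. OOP to date $5228.40.
Claim 4 ($2679): 20% coinsurance on $2679 = $535.80. Owner owes $535.80 (running OOP $5764.20).
Claim 5 ($9650): deductible met; 20% of $9650 = $1930. Cost to owner: $1930. OOP to date $7694.20.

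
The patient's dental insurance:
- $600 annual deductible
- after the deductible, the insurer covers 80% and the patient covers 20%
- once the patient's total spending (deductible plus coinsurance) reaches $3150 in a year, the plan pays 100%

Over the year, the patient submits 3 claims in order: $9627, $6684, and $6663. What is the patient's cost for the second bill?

$744.60

Bill 1, $9627: deductible takes $600, $9027 remains; coinsurance $9027 × 20% = $1805.40. Patient owes $2405.40 (running OOP $2405.40).
Bill 2, $6684: 20% coinsurance on $6684 = $1336.80. That would push OOP to $3742.20, over the $3150 cap, so patient pays $3150 − $2405.40 = $744.60.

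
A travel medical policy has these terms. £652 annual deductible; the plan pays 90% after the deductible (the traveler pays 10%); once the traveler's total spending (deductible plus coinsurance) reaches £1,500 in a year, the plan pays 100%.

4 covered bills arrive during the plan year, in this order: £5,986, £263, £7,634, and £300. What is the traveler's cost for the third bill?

£288.30

#1 (£5,986): £652 finishes the deductible; £5,334 goes to coinsurance; traveler's 10% is £533.40. Traveler owes £1,185.40 (running OOP £1,185.40).
#2 (£263): 10% coinsurance on £263 = £26.30. Traveler owes £26.30 (running OOP £1,211.70).
#3 (£7,634): 10% coinsurance on £7,634 = £763.40. OOP would hit £1,975.10 > £1,500, so the cap limits the traveler to £1,500 − £1,211.70 = £288.30.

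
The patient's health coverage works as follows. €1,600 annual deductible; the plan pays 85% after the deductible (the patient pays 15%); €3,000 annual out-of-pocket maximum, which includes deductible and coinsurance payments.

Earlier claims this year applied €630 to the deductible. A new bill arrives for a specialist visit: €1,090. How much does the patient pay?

Remaining deductible: €1,600 − €630 = €970.
That leaves €1,090 − €970 = €120 for coinsurance.
Patient's 15% share of €120 is €18.
That puts the patient's cost at €970 + €18 = €988 before any cap.
Year-to-date out-of-pocket becomes €630 + €988 = €1,618, still under the €3,000 maximum, so no cap applies.

€988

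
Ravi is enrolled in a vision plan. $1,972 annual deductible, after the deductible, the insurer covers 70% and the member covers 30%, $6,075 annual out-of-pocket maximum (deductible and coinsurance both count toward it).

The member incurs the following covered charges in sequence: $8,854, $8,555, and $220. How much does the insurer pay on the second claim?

Claim 1 ($8,854): deductible takes $1,972, $6,882 remains; member's 30% is $2,064.60. Cost to member: $4,036.60. OOP to date $4,036.60. Plan pays $8,854 − $4,036.60 = $4,817.40.
Claim 2 ($8,555): deductible already satisfied, so member's share is 30% × $8,555 = $2,566.50. That would push OOP to $6,603.10, over the $6,075 cap, so member pays $6,075 − $4,036.60 = $2,038.40. Plan pays $8,555 − $2,038.40 = $6,516.60.

$6,516.60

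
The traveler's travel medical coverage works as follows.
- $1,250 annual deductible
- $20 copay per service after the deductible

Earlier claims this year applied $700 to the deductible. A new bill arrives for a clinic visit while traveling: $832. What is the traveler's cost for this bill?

$570

Remaining deductible: $1,250 − $700 = $550.
The remaining $282 (= $832 − $550) moves to the copay.
Copay on this service: $20.
So the traveler owes $550 + $20 = $570.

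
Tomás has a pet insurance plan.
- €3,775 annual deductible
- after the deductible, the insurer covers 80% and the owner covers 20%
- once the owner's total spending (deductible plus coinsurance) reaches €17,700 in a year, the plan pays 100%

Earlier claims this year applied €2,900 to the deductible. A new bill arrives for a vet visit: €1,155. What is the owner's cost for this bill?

Deductible still to meet: €3,775 − €2,900 = €875.
That leaves €1,155 − €875 = €280 for coinsurance.
Owner's 20% share of €280 is €56.
So the owner owes €875 + €56 = €931 before any cap.
Cumulative spending €2,900 + €931 = €3,831 stays under the €17,700 maximum.

€931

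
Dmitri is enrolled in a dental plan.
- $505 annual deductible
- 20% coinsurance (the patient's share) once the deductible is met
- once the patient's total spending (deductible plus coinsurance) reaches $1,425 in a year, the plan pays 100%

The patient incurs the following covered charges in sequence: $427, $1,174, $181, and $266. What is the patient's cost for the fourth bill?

#1 ($427): fully absorbed by the deductible. Cost to patient: $427. OOP to date $427.
#2 ($1,174): $78 to deductible, leaving $1,096; 20% of $1,096 = $219.20. Patient pays $297.20; OOP now $724.20.
#3 ($181): deductible met; 20% of $181 = $36.20. Cost to patient: $36.20. OOP to date $760.40.
#4 ($266): deductible met; 20% of $266 = $53.20. Patient owes $53.20 (running OOP $813.60).

$53.20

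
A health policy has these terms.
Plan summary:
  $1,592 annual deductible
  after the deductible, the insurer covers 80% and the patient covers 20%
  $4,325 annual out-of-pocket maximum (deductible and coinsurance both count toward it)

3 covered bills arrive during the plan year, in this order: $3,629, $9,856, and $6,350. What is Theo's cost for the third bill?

#1 ($3,629): $1,592 finishes the deductible; $2,037 goes to coinsurance; coinsurance $2,037 × 20% = $407.40. Patient pays $1,999.40; OOP now $1,999.40.
#2 ($9,856): deductible already satisfied, so patient's share is 20% × $9,856 = $1,971.20. Cost to patient: $1,971.20. OOP to date $3,970.60.
#3 ($6,350): 20% coinsurance on $6,350 = $1,270. Adding that to $3,970.60 gives $5,240.60, past the $4,325 cap; patient pays only $4,325 − $3,970.60 = $354.40.

$354.40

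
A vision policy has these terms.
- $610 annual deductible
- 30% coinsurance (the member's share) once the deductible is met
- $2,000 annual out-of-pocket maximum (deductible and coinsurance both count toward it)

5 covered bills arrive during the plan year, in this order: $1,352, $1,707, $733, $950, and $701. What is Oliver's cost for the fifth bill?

$150.40

Bill 1, $1,352: deductible takes $610, $742 remains; coinsurance $742 × 30% = $222.60. Member pays $832.60; OOP now $832.60.
Bill 2, $1,707: 30% coinsurance on $1,707 = $512.10. Member owes $512.10 (running OOP $1,344.70).
Bill 3, $733: 30% coinsurance on $733 = $219.90. Member owes $219.90 (running OOP $1,564.60).
Bill 4, $950: deductible already satisfied, so member's share is 30% × $950 = $285. Member pays $285; OOP now $1,849.60.
Bill 5, $701: deductible already satisfied, so member's share is 30% × $701 = $210.30. OOP would hit $2,059.90 > $2,000, so the cap limits the member to $2,000 − $1,849.60 = $150.40.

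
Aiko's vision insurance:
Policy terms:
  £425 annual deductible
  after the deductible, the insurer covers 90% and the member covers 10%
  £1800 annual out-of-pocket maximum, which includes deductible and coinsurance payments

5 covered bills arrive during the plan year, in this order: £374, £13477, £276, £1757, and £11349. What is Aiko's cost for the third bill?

#1 (£374): fully absorbed by the deductible. Cost to member: £374. OOP to date £374.
#2 (£13477): £51 to deductible, leaving £13426; 10% of £13426 = £1342.60. Cost to member: £1393.60. OOP to date £1767.60.
#3 (£276): deductible already satisfied, so member's share is 10% × £276 = £27.60. Cost to member: £27.60. OOP to date £1795.20.

£27.60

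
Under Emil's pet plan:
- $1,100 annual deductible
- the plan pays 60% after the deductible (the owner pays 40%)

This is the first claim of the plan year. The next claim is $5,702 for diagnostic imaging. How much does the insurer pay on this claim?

Nothing has been paid toward the $1,100 deductible, so the first $1,100 of this charge is applied there.
The remaining $4,602 (= $5,702 − $1,100) moves to coinsurance.
Coinsurance: $4,602 × 40% = $1,840.80.
That puts the owner's cost at $1,100 + $1,840.80 = $2,940.80.
The plan picks up $5,702 − $2,940.80 = $2,761.20.

$2,761.20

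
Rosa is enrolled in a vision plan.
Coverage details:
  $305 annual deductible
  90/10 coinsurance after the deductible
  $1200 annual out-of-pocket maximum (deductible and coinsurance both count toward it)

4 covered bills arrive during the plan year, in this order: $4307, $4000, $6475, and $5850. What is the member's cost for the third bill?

$94.80

Bill 1, $4307: deductible takes $305, $4002 remains; coinsurance $4002 × 10% = $400.20. Member pays $705.20; OOP now $705.20.
Bill 2, $4000: deductible met; 10% of $4000 = $400. Member owes $400 (running OOP $1105.20).
Bill 3, $6475: deductible already satisfied, so member's share is 10% × $6475 = $647.50. Adding that to $1105.20 gives $1752.70, past the $1200 cap; member pays only $1200 − $1105.20 = $94.80.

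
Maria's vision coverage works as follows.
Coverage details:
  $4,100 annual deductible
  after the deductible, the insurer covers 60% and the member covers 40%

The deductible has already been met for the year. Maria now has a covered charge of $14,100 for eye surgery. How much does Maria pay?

$5,640

The deductible is already satisfied, so the full bill goes to coinsurance.
40% of $14,100 = $5,640 falls to the member.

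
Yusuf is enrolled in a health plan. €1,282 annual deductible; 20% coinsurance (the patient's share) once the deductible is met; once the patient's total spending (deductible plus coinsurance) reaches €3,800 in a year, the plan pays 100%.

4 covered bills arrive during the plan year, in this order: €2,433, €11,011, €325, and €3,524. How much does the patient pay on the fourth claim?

#1 (€2,433): €1,282 finishes the deductible; €1,151 goes to coinsurance; 20% of €1,151 = €230.20. Cost to patient: €1,512.20. OOP to date €1,512.20.
#2 (€11,011): deductible already satisfied, so patient's share is 20% × €11,011 = €2,202.20. Patient pays €2,202.20; OOP now €3,714.40.
#3 (€325): deductible already satisfied, so patient's share is 20% × €325 = €65. Cost to patient: €65. OOP to date €3,779.40.
#4 (€3,524): 20% coinsurance on €3,524 = €704.80. OOP would hit €4,484.20 > €3,800, so the cap limits the patient to €3,800 − €3,779.40 = €20.60.

€20.60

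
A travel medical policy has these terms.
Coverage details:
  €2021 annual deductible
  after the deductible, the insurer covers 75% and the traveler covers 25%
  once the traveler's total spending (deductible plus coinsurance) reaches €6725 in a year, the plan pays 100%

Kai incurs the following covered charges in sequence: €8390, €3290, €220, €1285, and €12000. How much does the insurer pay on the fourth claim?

€963.75

Claim 1 (€8390): €2021 to deductible, leaving €6369; coinsurance €6369 × 25% = €1592.25. Traveler pays €3613.25; OOP now €3613.25. Plan pays €8390 − €3613.25 = €4776.75.
Claim 2 (€3290): deductible already satisfied, so traveler's share is 25% × €3290 = €822.50. Cost to traveler: €822.50. OOP to date €4435.75. Plan pays €3290 − €822.50 = €2467.50.
Claim 3 (€220): deductible already satisfied, so traveler's share is 25% × €220 = €55. Cost to traveler: €55. OOP to date €4490.75. Plan pays €220 − €55 = €165.
Claim 4 (€1285): deductible met; 25% of €1285 = €321.25. Traveler owes €321.25 (running OOP €4812). Plan pays €1285 − €321.25 = €963.75.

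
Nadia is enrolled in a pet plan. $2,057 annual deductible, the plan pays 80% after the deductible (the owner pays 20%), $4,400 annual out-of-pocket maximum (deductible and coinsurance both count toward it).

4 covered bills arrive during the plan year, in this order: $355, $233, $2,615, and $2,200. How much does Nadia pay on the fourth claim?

$440

Claim 1 ($355): all of it applies to the deductible. Cost to owner: $355. OOP to date $355.
Claim 2 ($233): all of it applies to the deductible. Cost to owner: $233. OOP to date $588.
Claim 3 ($2,615): deductible takes $1,469, $1,146 remains; 20% of $1,146 = $229.20. Cost to owner: $1,698.20. OOP to date $2,286.20.
Claim 4 ($2,200): 20% coinsurance on $2,200 = $440. Owner owes $440 (running OOP $2,726.20).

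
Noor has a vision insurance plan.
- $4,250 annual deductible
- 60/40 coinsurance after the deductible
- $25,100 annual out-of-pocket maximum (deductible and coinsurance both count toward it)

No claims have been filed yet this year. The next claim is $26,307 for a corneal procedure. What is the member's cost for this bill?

Nothing has been paid toward the $4,250 deductible, so the first $4,250 of this charge is applied there.
After the $4,250 deductible portion, $26,307 − $4,250 = $22,057 is subject to coinsurance.
Member's 40% share of $22,057 is $8,822.80.
Member responsibility before any cap: $4,250 + $8,822.80 = $13,072.80.
Year-to-date out-of-pocket becomes $0 + $13,072.80 = $13,072.80, still under the $25,100 maximum, so no cap applies.

$13,072.80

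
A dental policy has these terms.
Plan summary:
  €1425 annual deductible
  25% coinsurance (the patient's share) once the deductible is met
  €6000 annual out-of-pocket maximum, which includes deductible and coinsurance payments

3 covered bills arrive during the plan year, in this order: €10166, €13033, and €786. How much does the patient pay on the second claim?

€2389.75

Claim 1 (€10166): €1425 to deductible, leaving €8741; coinsurance €8741 × 25% = €2185.25. Patient owes €3610.25 (running OOP €3610.25).
Claim 2 (€13033): deductible already satisfied, so patient's share is 25% × €13033 = €3258.25. OOP would hit €6868.50 > €6000, so the cap limits the patient to €6000 − €3610.25 = €2389.75.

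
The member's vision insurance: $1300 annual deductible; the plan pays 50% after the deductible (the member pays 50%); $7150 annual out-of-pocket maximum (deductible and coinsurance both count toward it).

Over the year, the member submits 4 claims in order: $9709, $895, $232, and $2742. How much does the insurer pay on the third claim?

Claim 1 ($9709): $1300 finishes the deductible; $8409 goes to coinsurance; member's 50% is $4204.50. Cost to member: $5504.50. OOP to date $5504.50. Insurer: $9709 − $5504.50 = $4204.50.
Claim 2 ($895): 50% coinsurance on $895 = $447.50. Member pays $447.50; OOP now $5952. Insurer: $895 − $447.50 = $447.50.
Claim 3 ($232): deductible met; 50% of $232 = $116. Member owes $116 (running OOP $6068). Plan pays $232 − $116 = $116.

$116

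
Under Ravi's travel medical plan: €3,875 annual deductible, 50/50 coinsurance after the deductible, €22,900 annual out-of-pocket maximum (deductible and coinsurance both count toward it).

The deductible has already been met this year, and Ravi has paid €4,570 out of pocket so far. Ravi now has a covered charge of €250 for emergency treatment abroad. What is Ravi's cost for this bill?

€125

The deductible is already satisfied, so the full bill goes to coinsurance.
Traveler's 50% share of €250 is €125.
Cumulative spending €4,570 + €125 = €4,695 stays under the €22,900 maximum.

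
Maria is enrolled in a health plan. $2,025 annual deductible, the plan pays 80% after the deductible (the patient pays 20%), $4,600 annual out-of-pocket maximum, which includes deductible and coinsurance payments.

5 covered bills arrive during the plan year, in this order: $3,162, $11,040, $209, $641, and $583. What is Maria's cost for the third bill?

#1 ($3,162): $2,025 finishes the deductible; $1,137 goes to coinsurance; 20% of $1,137 = $227.40. Patient owes $2,252.40 (running OOP $2,252.40).
#2 ($11,040): 20% coinsurance on $11,040 = $2,208. Patient owes $2,208 (running OOP $4,460.40).
#3 ($209): 20% coinsurance on $209 = $41.80. Patient owes $41.80 (running OOP $4,502.20).

$41.80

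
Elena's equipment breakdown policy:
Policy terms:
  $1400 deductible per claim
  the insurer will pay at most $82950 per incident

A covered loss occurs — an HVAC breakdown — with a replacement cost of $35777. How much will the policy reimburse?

$34377

Subtract the deductible: $35777 − $1400 = $34377.
$34377 is within the $82950 limit, so the insurer pays $34377.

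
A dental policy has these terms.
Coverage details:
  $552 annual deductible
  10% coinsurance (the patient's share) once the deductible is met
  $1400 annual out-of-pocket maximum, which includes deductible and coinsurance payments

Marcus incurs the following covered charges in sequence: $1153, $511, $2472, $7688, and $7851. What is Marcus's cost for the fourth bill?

$489.60

Claim 1 — $1153: deductible takes $552, $601 remains; coinsurance $601 × 10% = $60.10. Patient owes $612.10 (running OOP $612.10).
Claim 2 — $511: deductible already satisfied, so patient's share is 10% × $511 = $51.10. Patient pays $51.10; OOP now $663.20.
Claim 3 — $2472: deductible already satisfied, so patient's share is 10% × $2472 = $247.20. Patient pays $247.20; OOP now $910.40.
Claim 4 — $7688: 10% coinsurance on $7688 = $768.80. That would push OOP to $1679.20, over the $1400 cap, so patient pays $1400 − $910.40 = $489.60.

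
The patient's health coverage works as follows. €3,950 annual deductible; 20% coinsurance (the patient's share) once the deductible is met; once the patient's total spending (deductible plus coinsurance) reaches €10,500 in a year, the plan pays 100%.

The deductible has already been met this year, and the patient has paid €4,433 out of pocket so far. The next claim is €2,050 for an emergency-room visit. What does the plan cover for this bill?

With the deductible met, the entire €2,050 is subject to coinsurance.
20% of €2,050 = €410 falls to the patient.
Cumulative spending €4,433 + €410 = €4,843 stays under the €10,500 maximum.
Insurer pays the balance: €2,050 − €410 = €1,640.

€1,640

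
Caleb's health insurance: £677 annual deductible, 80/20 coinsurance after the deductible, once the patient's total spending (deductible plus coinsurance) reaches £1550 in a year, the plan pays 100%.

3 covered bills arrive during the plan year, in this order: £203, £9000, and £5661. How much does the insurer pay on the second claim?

Bill 1, £203: entire amount goes to the deductible. Patient owes £203 (running OOP £203). Plan pays £203 − £203 = £0.
Bill 2, £9000: £474 finishes the deductible; £8526 goes to coinsurance; coinsurance £8526 × 20% = £1705.20. Together that's £474 + £1705.20 = £2179.20. That would push OOP to £2382.20, over the £1550 cap, so patient pays £1550 − £203 = £1347. Insurer: £9000 − £1347 = £7653.

£7653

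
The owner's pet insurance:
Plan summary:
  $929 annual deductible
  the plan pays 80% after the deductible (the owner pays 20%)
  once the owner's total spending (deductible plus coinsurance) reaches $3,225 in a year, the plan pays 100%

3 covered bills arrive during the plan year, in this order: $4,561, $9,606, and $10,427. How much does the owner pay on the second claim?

$1,569.60

Claim 1 — $4,561: $929 to deductible, leaving $3,632; owner's 20% is $726.40. Owner owes $1,655.40 (running OOP $1,655.40).
Claim 2 — $9,606: 20% coinsurance on $9,606 = $1,921.20. OOP would hit $3,576.60 > $3,225, so the cap limits the owner to $3,225 − $1,655.40 = $1,569.60.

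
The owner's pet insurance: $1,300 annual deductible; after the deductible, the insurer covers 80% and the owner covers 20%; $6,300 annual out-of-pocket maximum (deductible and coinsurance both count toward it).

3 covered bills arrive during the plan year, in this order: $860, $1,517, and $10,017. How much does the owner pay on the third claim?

Claim 1 ($860): entire amount goes to the deductible. Cost to owner: $860. OOP to date $860.
Claim 2 ($1,517): $440 to deductible, leaving $1,077; coinsurance $1,077 × 20% = $215.40. Owner owes $655.40 (running OOP $1,515.40).
Claim 3 ($10,017): deductible met; 20% of $10,017 = $2,003.40. Owner pays $2,003.40; OOP now $3,518.80.

$2,003.40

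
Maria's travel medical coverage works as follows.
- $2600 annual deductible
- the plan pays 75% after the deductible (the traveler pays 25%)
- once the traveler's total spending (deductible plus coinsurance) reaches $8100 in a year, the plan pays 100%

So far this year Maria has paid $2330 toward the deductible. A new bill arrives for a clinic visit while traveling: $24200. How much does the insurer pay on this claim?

Remaining deductible: $2600 − $2330 = $270.
The remaining $23930 (= $24200 − $270) moves to coinsurance.
25% of $23930 = $5982.50 falls to the traveler.
That puts the traveler's cost at $270 + $5982.50 = $6252.50 before any cap.
Year-to-date out-of-pocket would reach $2330 + $6252.50 = $8582.50, above the $8100 maximum, so the traveler pays only $8100 − $2330 = $5770.
The plan picks up $24200 − $5770 = $18430.

$18430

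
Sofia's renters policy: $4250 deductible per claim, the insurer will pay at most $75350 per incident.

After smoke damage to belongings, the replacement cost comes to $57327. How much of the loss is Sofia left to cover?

Less the $4250 deductible: $57327 − $4250 = $53077.
That's under the $75350 cap, so the insurer reimburses the full $53077.
Out of pocket: $57327 − $53077 = $4250.

$4250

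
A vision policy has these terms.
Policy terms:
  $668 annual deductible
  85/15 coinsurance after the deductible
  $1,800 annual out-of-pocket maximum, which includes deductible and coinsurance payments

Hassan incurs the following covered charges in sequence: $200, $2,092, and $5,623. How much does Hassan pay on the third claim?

$843.45

#1 ($200): all of it applies to the deductible. Member pays $200; OOP now $200.
#2 ($2,092): $468 to deductible, leaving $1,624; 15% of $1,624 = $243.60. Member owes $711.60 (running OOP $911.60).
#3 ($5,623): deductible met; 15% of $5,623 = $843.45. Cost to member: $843.45. OOP to date $1,755.05.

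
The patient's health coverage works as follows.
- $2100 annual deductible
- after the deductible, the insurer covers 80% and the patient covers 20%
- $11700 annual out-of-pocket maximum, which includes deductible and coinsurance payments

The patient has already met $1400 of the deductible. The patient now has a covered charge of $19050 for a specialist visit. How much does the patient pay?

$1400 of the $2100 deductible is already met, leaving $700.
After the $700 deductible portion, $19050 − $700 = $18350 is subject to coinsurance.
Coinsurance: $18350 × 20% = $3670.
So the patient owes $700 + $3670 = $4370 before any cap.
Total out-of-pocket so far would be $1400 + $4370 = $5770, below the $11700 cap — no reduction.

$4370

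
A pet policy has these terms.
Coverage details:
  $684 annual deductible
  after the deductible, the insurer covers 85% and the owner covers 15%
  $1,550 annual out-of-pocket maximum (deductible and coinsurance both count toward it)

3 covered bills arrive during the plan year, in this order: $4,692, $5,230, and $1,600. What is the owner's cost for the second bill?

$264.80

Bill 1, $4,692: $684 to deductible, leaving $4,008; coinsurance $4,008 × 15% = $601.20. Owner pays $1,285.20; OOP now $1,285.20.
Bill 2, $5,230: 15% coinsurance on $5,230 = $784.50. OOP would hit $2,069.70 > $1,550, so the cap limits the owner to $1,550 − $1,285.20 = $264.80.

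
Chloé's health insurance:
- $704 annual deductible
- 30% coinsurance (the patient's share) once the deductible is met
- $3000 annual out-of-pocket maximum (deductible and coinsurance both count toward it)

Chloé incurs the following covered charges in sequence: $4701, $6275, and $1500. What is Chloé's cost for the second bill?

Claim 1 ($4701): $704 finishes the deductible; $3997 goes to coinsurance; 30% of $3997 = $1199.10. Patient owes $1903.10 (running OOP $1903.10).
Claim 2 ($6275): 30% coinsurance on $6275 = $1882.50. That would push OOP to $3785.60, over the $3000 cap, so patient pays $3000 − $1903.10 = $1096.90.

$1096.90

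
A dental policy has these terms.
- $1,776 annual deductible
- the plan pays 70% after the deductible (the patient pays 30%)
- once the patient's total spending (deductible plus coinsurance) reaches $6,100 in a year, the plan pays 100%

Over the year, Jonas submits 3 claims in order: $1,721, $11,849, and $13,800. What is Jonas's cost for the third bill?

Claim 1 — $1,721: fully absorbed by the deductible. Patient owes $1,721 (running OOP $1,721).
Claim 2 — $11,849: $55 to deductible, leaving $11,794; 30% of $11,794 = $3,538.20. Cost to patient: $3,593.20. OOP to date $5,314.20.
Claim 3 — $13,800: deductible already satisfied, so patient's share is 30% × $13,800 = $4,140. That would push OOP to $9,454.20, over the $6,100 cap, so patient pays $6,100 − $5,314.20 = $785.80.

$785.80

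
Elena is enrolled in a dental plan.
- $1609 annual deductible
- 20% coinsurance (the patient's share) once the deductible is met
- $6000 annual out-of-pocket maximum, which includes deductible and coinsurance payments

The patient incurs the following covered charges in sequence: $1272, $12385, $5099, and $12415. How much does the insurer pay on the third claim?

$4079.20

#1 ($1272): entire amount goes to the deductible. Patient owes $1272 (running OOP $1272). Insurer: $1272 − $1272 = $0.
#2 ($12385): $337 finishes the deductible; $12048 goes to coinsurance; coinsurance $12048 × 20% = $2409.60. Cost to patient: $2746.60. OOP to date $4018.60. Insurer: $12385 − $2746.60 = $9638.40.
#3 ($5099): deductible met; 20% of $5099 = $1019.80. Patient pays $1019.80; OOP now $5038.40. Insurer: $5099 − $1019.80 = $4079.20.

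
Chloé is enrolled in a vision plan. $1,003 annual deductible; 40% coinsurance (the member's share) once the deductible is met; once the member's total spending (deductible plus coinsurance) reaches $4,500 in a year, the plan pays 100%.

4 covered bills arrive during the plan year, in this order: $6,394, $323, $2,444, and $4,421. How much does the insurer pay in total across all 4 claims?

$9,082

Claim 1 — $6,394: deductible takes $1,003, $5,391 remains; coinsurance $5,391 × 40% = $2,156.40. Member pays $3,159.40; OOP now $3,159.40. Insurer: $6,394 − $3,159.40 = $3,234.60.
Claim 2 — $323: deductible met; 40% of $323 = $129.20. Cost to member: $129.20. OOP to date $3,288.60. Insurer: $323 − $129.20 = $193.80.
Claim 3 — $2,444: deductible met; 40% of $2,444 = $977.60. Member owes $977.60 (running OOP $4,266.20). Plan pays $2,444 − $977.60 = $1,466.40.
Claim 4 — $4,421: deductible already satisfied, so member's share is 40% × $4,421 = $1,768.40. OOP would hit $6,034.60 > $4,500, so the cap limits the member to $4,500 − $4,266.20 = $233.80. Insurer: $4,421 − $233.80 = $4,187.20.
Insurer total = bills − member's total = $13,582 − $4,500 = $9,082.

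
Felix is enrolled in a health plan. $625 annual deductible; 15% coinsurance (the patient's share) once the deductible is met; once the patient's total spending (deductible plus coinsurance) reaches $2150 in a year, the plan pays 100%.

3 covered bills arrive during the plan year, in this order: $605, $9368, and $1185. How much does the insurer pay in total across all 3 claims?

Bill 1, $605: all of it applies to the deductible. Cost to patient: $605. OOP to date $605. Insurer: $605 − $605 = $0.
Bill 2, $9368: $20 to deductible, leaving $9348; patient's 15% is $1402.20. Cost to patient: $1422.20. OOP to date $2027.20. Insurer: $9368 − $1422.20 = $7945.80.
Bill 3, $1185: deductible already satisfied, so patient's share is 15% × $1185 = $177.75. Adding that to $2027.20 gives $2204.95, past the $2150 cap; patient pays only $2150 − $2027.20 = $122.80. Plan pays $1185 − $122.80 = $1062.20.
Insurer total = bills − patient's total = $11158 − $2150 = $9008.

$9008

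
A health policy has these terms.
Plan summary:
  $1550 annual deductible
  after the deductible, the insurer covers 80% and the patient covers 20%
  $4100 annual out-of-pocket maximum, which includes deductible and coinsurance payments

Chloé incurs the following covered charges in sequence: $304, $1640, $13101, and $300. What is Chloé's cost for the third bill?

$2471.20

Bill 1, $304: fully absorbed by the deductible. Cost to patient: $304. OOP to date $304.
Bill 2, $1640: deductible takes $1246, $394 remains; 20% of $394 = $78.80. Patient owes $1324.80 (running OOP $1628.80).
Bill 3, $13101: deductible met; 20% of $13101 = $2620.20. OOP would hit $4249 > $4100, so the cap limits the patient to $4100 − $1628.80 = $2471.20.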